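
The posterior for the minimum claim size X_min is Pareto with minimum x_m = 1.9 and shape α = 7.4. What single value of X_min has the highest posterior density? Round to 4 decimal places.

The Pareto density is strictly decreasing on [x_m, ∞), so the mode is x_m = 1.9000.
Mean = α·x_m/(α−1) = 7.4·1.9/6.4 = 2.1969.
This is the posterior mode — the MAP estimate.

1.9000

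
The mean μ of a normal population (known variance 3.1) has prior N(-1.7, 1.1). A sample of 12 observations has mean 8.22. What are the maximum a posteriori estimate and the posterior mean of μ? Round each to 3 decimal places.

μ_MAP = 6.333, E[μ|data] = 6.333

Posterior for μ is Normal. Precision-weighted mean: (1/1.1·-1.7 + 12/3.1·8.22) / (1/1.1 + 12/3.1) = 6.333.
A Normal posterior is symmetric, so mode = mean.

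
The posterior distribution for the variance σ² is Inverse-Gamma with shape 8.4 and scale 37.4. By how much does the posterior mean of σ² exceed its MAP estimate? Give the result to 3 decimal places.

1.075

Mode = β/(α+1) = 37.4/9.4 = 3.979.
Mean = β/(α−1) = 37.4/7.4 = 5.054.
Difference = 5.054 − 3.979 = 1.075.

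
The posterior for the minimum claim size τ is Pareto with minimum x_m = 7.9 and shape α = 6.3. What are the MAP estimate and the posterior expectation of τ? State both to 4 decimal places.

The Pareto density is strictly decreasing on [x_m, ∞), so the mode is x_m = 7.9000.
Mean = α·x_m/(α−1) = 6.3·7.9/5.3 = 9.3906.
Right-skewed posterior ⇒ mode < mean.

τ_MAP = 7.9000, E[τ|data] = 9.3906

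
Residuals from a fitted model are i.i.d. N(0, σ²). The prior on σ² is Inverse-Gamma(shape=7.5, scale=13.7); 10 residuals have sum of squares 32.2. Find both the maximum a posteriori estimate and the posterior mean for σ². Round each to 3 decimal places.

maximum a posteriori estimate = 2.207, posterior mean = 2.591

Posterior: Inverse-Gamma(shape = 7.5+10/2 = 12.5, scale = 13.7+32.2/2 = 29.8).
Mode = β/(α+1) = 29.8/13.5 = 2.207.
Mean = β/(α−1) = 29.8/11.5 = 2.591.
Right-skewed posterior ⇒ mode < mean.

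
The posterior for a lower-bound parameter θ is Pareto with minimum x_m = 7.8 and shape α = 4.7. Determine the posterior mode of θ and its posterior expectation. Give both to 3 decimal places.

MAP = 7.800; posterior mean = 9.908

The Pareto density is strictly decreasing on [x_m, ∞), so the mode is x_m = 7.800.
Mean = α·x_m/(α−1) = 4.7·7.8/3.7 = 9.908.
Right-skewed posterior ⇒ mode < mean.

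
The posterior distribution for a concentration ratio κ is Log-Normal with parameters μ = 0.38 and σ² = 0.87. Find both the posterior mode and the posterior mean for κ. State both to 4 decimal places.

Mode = exp(μ − σ²) = exp(-0.49) = 0.6126.
Mean = exp(μ + σ²/2) = exp(0.815) = 2.2592.

κ_MAP = 0.6126, E[κ|data] = 2.2592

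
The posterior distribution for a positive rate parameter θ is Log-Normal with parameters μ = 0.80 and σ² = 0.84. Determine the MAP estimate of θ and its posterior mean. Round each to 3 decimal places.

MAP estimate = 0.961, posterior mean = 3.387

Mode = exp(μ − σ²) = exp(-0.04) = 0.961.
Mean = exp(μ + σ²/2) = exp(1.220) = 3.387.
The posterior is right-skewed, so the mean exceeds the mode.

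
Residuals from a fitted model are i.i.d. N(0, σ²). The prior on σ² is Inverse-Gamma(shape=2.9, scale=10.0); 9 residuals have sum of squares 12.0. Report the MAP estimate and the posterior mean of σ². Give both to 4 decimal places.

MAP estimate = 1.9048, posterior mean = 2.5000

Posterior: Inverse-Gamma(shape = 2.9+9/2 = 7.4, scale = 10.0+12.0/2 = 16.0).
Mode = β/(α+1) = 16.0/8.4 = 1.9048.
Mean = β/(α−1) = 16.0/6.4 = 2.5000.
The mean is pulled above the mode by the posterior's right skew.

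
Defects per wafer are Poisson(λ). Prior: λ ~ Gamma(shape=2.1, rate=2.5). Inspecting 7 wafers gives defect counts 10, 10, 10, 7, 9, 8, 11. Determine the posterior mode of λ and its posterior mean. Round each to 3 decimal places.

MAP: 6.958. Posterior mean: 7.063.

Σ counts = 65. Posterior: Gamma(shape = 2.1+65 = 67.1, rate = 2.5+7 = 9.5).
Mode = (α−1)/β = 66.1/9.5 = 6.958.
Mean = α/β = 67.1/9.5 = 7.063.
The mean is pulled above the mode by the posterior's right skew.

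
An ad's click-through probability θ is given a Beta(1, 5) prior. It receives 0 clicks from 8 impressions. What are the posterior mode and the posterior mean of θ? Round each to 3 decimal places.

posterior mode = 0.000, posterior mean = 0.071

Posterior: Beta(1+0, 5+8) = Beta(1, 13).
Since α = 1 ≤ 1 and β > 1, the Beta density is monotone decreasing on [0,1]; the mode is at 0.
Mean = 1/(1+13) = 0.071.
Mean > mode: the posterior has a right tail.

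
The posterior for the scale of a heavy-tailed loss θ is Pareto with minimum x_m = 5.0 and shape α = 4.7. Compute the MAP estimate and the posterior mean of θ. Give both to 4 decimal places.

The Pareto density is strictly decreasing on [x_m, ∞), so the mode is x_m = 5.0000.
Mean = α·x_m/(α−1) = 4.7·5.0/3.7 = 6.3514.

MAP = 5.0000, posterior mean = 6.3514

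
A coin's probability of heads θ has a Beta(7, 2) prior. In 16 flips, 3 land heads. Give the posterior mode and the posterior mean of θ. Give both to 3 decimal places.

MAP = 0.391; posterior mean = 0.400

Posterior: Beta(7+3, 2+13) = Beta(10, 15).
Mode = (10−1)/(10+15−2) = 9/23 = 0.391.
Mean = 10/(10+15) = 10/25 = 0.400.
Mean > mode: the posterior has a right tail.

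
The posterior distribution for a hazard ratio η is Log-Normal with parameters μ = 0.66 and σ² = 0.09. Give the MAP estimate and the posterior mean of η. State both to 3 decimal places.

MAP = 1.768, posterior mean = 2.024

Mode = exp(μ − σ²) = exp(0.57) = 1.768.
Mean = exp(μ + σ²/2) = exp(0.705) = 2.024.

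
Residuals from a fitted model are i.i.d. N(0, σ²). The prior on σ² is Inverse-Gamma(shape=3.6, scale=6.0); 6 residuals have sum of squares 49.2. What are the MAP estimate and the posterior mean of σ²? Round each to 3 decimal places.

MAP = 4.026, posterior mean = 5.464

Posterior: Inverse-Gamma(shape = 3.6+6/2 = 6.6, scale = 6.0+49.2/2 = 30.6).
Mode = β/(α+1) = 30.6/7.6 = 4.026.
Mean = β/(α−1) = 30.6/5.6 = 5.464.
Right-skewed posterior ⇒ mode < mean.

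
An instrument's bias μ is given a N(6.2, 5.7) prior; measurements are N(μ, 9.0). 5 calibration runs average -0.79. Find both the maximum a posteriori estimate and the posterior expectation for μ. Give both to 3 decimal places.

Posterior for μ is Normal. Precision-weighted mean: (1/5.7·6.2 + 5/9.0·-0.79) / (1/5.7 + 5/9.0) = 0.888.
A Normal posterior is symmetric, so mode = mean.

MAP = 0.888, posterior mean = 0.888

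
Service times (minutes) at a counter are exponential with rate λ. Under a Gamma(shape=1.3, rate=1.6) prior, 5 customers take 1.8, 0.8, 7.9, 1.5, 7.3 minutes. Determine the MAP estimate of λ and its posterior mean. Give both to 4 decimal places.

MAP estimate = 0.2536, posterior mean = 0.3014

Σ times = 19.3. Posterior: Gamma(shape = 1.3+5 = 6.3, rate = 1.6+19.3 = 20.9).
Mode = (α−1)/β = 5.3/20.9 = 0.2536.
Mean = α/β = 6.3/20.9 = 0.3014.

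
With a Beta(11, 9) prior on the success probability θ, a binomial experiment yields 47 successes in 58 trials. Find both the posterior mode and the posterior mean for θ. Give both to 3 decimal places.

Posterior: Beta(11+47, 9+11) = Beta(58, 20).
Mode = (58−1)/(58+20−2) = 57/76 = 0.750.
Mean = 58/(58+20) = 58/78 = 0.744.
Left-skewed posterior ⇒ mean < mode.

MAP = 0.750; posterior mean = 0.744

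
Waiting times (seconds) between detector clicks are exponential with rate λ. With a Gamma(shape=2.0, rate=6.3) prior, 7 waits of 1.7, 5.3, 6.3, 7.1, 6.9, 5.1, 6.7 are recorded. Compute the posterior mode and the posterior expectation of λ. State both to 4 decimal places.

MAP: 0.1762. Posterior mean: 0.1982.

Σ times = 39.1. Posterior: Gamma(shape = 2.0+7 = 9.0, rate = 6.3+39.1 = 45.4).
Mode = (α−1)/β = 8.0/45.4 = 0.1762.
Mean = α/β = 9.0/45.4 = 0.1982.
The mean is pulled above the mode by the posterior's right skew.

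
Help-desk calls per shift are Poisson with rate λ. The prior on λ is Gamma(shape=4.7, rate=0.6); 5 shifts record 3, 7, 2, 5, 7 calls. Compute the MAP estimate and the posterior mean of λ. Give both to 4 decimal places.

MAP = 4.9464; posterior mean = 5.1250

Σ counts = 24. Posterior: Gamma(shape = 4.7+24 = 28.7, rate = 0.6+5 = 5.6).
Mode = (α−1)/β = 27.7/5.6 = 4.9464.
Mean = α/β = 28.7/5.6 = 5.1250.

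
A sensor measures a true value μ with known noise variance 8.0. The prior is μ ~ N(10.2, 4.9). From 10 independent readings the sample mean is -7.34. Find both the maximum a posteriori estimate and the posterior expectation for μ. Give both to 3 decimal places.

MAP: -4.878. Posterior mean: -4.878.

Posterior for μ is Normal. Precision-weighted mean: (1/4.9·10.2 + 10/8.0·-7.34) / (1/4.9 + 10/8.0) = -4.878.
A Normal posterior is symmetric, so mode = mean.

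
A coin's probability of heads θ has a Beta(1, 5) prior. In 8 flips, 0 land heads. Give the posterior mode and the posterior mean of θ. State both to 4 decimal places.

Posterior: Beta(1+0, 5+8) = Beta(1, 13).
Since α = 1 ≤ 1 and β > 1, the Beta density is monotone decreasing on [0,1]; the mode is at 0.
Mean = 1/(1+13) = 0.0714.

MAP = 0.0000; posterior mean = 0.0714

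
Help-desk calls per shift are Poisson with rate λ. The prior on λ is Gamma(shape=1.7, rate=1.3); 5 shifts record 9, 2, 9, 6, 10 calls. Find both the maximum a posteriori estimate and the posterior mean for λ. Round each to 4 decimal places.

Σ counts = 36. Posterior: Gamma(shape = 1.7+36 = 37.7, rate = 1.3+5 = 6.3).
Mode = (α−1)/β = 36.7/6.3 = 5.8254.
Mean = α/β = 37.7/6.3 = 5.9841.

MAP = 5.8254; posterior mean = 5.9841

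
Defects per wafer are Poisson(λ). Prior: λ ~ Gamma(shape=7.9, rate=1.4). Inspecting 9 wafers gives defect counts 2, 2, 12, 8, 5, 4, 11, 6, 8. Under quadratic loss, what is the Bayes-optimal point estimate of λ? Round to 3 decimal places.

6.337

Σ counts = 58. Posterior: Gamma(shape = 7.9+58 = 65.9, rate = 1.4+9 = 10.4).
Mode = (α−1)/β = 64.9/10.4 = 6.240.
Mean = α/β = 65.9/10.4 = 6.337.
Quadratic loss ⇒ the optimal estimator is the posterior mean.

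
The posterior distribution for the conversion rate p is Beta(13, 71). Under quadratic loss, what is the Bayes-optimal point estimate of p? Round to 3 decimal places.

Mode = (13−1)/(13+71−2) = 12/82 = 0.146.
Mean = 13/(13+71) = 13/84 = 0.155.
Quadratic loss ⇒ the optimal estimator is the posterior mean.

0.155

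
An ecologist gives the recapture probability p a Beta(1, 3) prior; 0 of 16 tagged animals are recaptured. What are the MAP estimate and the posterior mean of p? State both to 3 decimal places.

MAP = 0.000, posterior mean = 0.050

Posterior: Beta(1+0, 3+16) = Beta(1, 19).
Since α = 1 ≤ 1 and β > 1, the Beta density is monotone decreasing on [0,1]; the mode is at 0.
Mean = 1/(1+19) = 0.050.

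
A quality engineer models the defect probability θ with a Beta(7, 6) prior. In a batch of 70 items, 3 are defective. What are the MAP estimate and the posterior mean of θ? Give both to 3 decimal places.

Posterior: Beta(7+3, 6+67) = Beta(10, 73).
Mode = (10−1)/(10+73−2) = 9/81 = 0.111.
Mean = 10/(10+73) = 10/83 = 0.120.
The posterior is right-skewed, so the mean exceeds the mode.

MAP estimate = 0.111, posterior mean = 0.120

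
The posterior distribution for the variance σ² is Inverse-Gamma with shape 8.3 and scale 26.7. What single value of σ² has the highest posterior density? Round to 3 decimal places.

2.871

Mode = β/(α+1) = 26.7/9.3 = 2.871.
Mean = β/(α−1) = 26.7/7.3 = 3.658.
This is the posterior mode — the MAP estimate.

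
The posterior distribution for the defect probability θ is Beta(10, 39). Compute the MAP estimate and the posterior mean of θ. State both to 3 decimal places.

MAP = 0.191; posterior mean = 0.204

Mode = (10−1)/(10+39−2) = 9/47 = 0.191.
Mean = 10/(10+39) = 10/49 = 0.204.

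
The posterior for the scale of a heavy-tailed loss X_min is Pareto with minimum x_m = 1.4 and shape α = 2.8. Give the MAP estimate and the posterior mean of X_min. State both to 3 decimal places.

MAP = 1.400; posterior mean = 2.178

The Pareto density is strictly decreasing on [x_m, ∞), so the mode is x_m = 1.400.
Mean = α·x_m/(α−1) = 2.8·1.4/1.8 = 2.178.
Mean > mode: the posterior has a right tail.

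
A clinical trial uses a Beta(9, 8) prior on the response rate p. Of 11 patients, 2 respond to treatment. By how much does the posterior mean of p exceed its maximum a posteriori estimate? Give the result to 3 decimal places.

Posterior: Beta(9+2, 8+9) = Beta(11, 17).
Mode = (11−1)/(11+17−2) = 10/26 = 0.385.
Mean = 11/(11+17) = 11/28 = 0.393.
Difference = 0.393 − 0.385 = 0.008.
The mean is pulled above the mode by the posterior's right skew.

0.008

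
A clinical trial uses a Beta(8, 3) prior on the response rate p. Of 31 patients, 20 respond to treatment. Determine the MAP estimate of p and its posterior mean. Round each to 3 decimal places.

Posterior: Beta(8+20, 3+11) = Beta(28, 14).
Mode = (28−1)/(28+14−2) = 27/40 = 0.675.
Mean = 28/(28+14) = 28/42 = 0.667.
The posterior is left-skewed, so the mode exceeds the mean.

MAP = 0.675; posterior mean = 0.667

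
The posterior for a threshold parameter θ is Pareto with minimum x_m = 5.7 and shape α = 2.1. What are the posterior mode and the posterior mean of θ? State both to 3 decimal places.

posterior mode = 5.700, posterior mean = 10.882

The Pareto density is strictly decreasing on [x_m, ∞), so the mode is x_m = 5.700.
Mean = α·x_m/(α−1) = 2.1·5.7/1.1 = 10.882.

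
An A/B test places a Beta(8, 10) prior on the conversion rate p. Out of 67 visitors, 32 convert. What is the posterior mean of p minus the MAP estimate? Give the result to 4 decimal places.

0.0007

Posterior: Beta(8+32, 10+35) = Beta(40, 45).
Mode = (40−1)/(40+45−2) = 39/83 = 0.4699.
Mean = 40/(40+45) = 40/85 = 0.4706.
Difference = 0.4706 − 0.4699 = 0.0007.
Right-skewed posterior ⇒ mode < mean.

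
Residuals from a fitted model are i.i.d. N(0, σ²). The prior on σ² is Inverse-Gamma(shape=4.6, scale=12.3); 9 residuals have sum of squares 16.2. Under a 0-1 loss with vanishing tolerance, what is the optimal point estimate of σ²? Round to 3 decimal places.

2.020

Posterior: Inverse-Gamma(shape = 4.6+9/2 = 9.1, scale = 12.3+16.2/2 = 20.4).
Mode = β/(α+1) = 20.4/10.1 = 2.020.
Mean = β/(α−1) = 20.4/8.1 = 2.519.
This is the posterior mode — the MAP estimate.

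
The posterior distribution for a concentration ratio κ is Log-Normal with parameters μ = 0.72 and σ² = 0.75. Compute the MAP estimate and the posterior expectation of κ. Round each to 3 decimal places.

Mode = exp(μ − σ²) = exp(-0.03) = 0.970.
Mean = exp(μ + σ²/2) = exp(1.095) = 2.989.
The posterior is right-skewed, so the mean exceeds the mode.

MAP = 0.970, posterior mean = 2.989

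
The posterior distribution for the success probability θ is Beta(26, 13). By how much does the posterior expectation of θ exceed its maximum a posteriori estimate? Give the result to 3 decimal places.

Mode = (26−1)/(26+13−2) = 25/37 = 0.676.
Mean = 26/(26+13) = 26/39 = 0.667.
Difference = 0.667 − 0.676 = -0.009.
Mode > mean: the posterior has a left tail.

-0.009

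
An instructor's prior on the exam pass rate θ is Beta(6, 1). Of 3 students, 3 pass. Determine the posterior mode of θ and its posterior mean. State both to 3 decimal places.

Posterior: Beta(6+3, 1+0) = Beta(9, 1).
Since β = 1 ≤ 1 and α > 1, the Beta density is monotone increasing on [0,1]; the mode is at 1.
Mean = 9/(9+1) = 0.900.

MAP = 1.000; posterior mean = 0.900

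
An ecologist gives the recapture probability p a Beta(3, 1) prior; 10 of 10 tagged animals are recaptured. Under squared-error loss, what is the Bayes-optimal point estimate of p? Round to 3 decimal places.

Posterior: Beta(3+10, 1+0) = Beta(13, 1).
Since β = 1 ≤ 1 and α > 1, the Beta density is monotone increasing on [0,1]; the mode is at 1.
Mean = 13/(13+1) = 0.929.
Squared-error loss ⇒ the optimal estimator is the posterior mean.

0.929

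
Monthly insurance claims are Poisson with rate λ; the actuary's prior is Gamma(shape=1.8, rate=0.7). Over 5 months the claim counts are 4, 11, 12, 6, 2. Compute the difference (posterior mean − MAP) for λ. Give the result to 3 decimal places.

0.175

Σ counts = 35. Posterior: Gamma(shape = 1.8+35 = 36.8, rate = 0.7+5 = 5.7).
Mode = (α−1)/β = 35.8/5.7 = 6.281.
Mean = α/β = 36.8/5.7 = 6.456.
Difference = 6.456 − 6.281 = 0.175.
Right-skewed posterior ⇒ mode < mean.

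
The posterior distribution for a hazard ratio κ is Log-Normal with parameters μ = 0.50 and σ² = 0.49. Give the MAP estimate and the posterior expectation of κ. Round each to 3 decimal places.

Mode = exp(μ − σ²) = exp(0.01) = 1.010.
Mean = exp(μ + σ²/2) = exp(0.745) = 2.106.

MAP = 1.010; posterior mean = 2.106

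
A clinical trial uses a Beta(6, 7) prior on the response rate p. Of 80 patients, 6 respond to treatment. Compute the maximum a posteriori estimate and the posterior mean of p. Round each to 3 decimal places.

Posterior: Beta(6+6, 7+74) = Beta(12, 81).
Mode = (12−1)/(12+81−2) = 11/91 = 0.121.
Mean = 12/(12+81) = 12/93 = 0.129.
Right-skewed posterior ⇒ mode < mean.

p_MAP = 0.121, E[p|data] = 0.129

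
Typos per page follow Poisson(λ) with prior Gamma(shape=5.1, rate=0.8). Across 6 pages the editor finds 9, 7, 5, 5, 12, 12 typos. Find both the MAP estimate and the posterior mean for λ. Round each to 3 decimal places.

Σ counts = 50. Posterior: Gamma(shape = 5.1+50 = 55.1, rate = 0.8+6 = 6.8).
Mode = (α−1)/β = 54.1/6.8 = 7.956.
Mean = α/β = 55.1/6.8 = 8.103.

MAP = 7.956; posterior mean = 8.103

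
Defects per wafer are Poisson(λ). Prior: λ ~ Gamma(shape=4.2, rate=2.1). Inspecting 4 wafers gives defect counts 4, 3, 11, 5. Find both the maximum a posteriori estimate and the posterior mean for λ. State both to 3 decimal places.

Σ counts = 23. Posterior: Gamma(shape = 4.2+23 = 27.2, rate = 2.1+4 = 6.1).
Mode = (α−1)/β = 26.2/6.1 = 4.295.
Mean = α/β = 27.2/6.1 = 4.459.

maximum a posteriori estimate = 4.295, posterior mean = 4.459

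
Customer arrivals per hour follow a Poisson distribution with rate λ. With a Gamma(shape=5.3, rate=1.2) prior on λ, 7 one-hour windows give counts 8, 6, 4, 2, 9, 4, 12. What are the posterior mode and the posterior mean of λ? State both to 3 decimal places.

Σ counts = 45. Posterior: Gamma(shape = 5.3+45 = 50.3, rate = 1.2+7 = 8.2).
Mode = (α−1)/β = 49.3/8.2 = 6.012.
Mean = α/β = 50.3/8.2 = 6.134.
Right-skewed posterior ⇒ mode < mean.

MAP = 6.012; posterior mean = 6.134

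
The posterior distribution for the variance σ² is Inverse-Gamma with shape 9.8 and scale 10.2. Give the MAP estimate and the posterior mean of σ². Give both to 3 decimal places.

MAP estimate = 0.944, posterior mean = 1.159

Mode = β/(α+1) = 10.2/10.8 = 0.944.
Mean = β/(α−1) = 10.2/8.8 = 1.159.
Mean > mode: the posterior has a right tail.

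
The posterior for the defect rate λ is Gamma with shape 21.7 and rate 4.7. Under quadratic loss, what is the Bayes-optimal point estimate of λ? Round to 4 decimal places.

4.6170

Mode = (α−1)/β = 20.7/4.7 = 4.4043.
Mean = α/β = 21.7/4.7 = 4.6170.
Quadratic loss ⇒ the optimal estimator is the posterior mean.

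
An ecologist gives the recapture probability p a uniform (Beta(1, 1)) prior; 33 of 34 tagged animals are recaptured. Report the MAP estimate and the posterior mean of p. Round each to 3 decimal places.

Posterior: Beta(1+33, 1+1) = Beta(34, 2).
Mode = (34−1)/(34+2−2) = 33/34 = 0.971.
With a flat prior the MAP equals the MLE, 33/34.
Mean = 34/(34+2) = 34/36 = 0.944.

MAP estimate = 0.971, posterior mean = 0.944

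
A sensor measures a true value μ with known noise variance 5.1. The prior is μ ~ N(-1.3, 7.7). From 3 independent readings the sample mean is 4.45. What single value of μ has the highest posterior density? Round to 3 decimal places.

Posterior for μ is Normal. Precision-weighted mean: (1/7.7·-1.3 + 3/5.1·4.45) / (1/7.7 + 3/5.1) = 3.410.
A Normal posterior is symmetric, so mode = mean.
This is the posterior mode — the MAP estimate.

3.410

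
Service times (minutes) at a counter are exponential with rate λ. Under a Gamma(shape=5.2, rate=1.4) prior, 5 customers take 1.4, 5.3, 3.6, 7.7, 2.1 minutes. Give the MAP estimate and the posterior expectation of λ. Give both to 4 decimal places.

λ_MAP = 0.4279, E[λ|data] = 0.4744

Σ times = 20.1. Posterior: Gamma(shape = 5.2+5 = 10.2, rate = 1.4+20.1 = 21.5).
Mode = (α−1)/β = 9.2/21.5 = 0.4279.
Mean = α/β = 10.2/21.5 = 0.4744.
Mean > mode: the posterior has a right tail.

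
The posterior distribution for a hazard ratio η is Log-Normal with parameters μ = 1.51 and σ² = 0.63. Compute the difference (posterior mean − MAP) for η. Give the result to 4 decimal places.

Mode = exp(μ − σ²) = exp(0.88) = 2.4109.
Mean = exp(μ + σ²/2) = exp(1.825) = 6.2028.
Difference = 6.2028 − 2.4109 = 3.7919.

3.7919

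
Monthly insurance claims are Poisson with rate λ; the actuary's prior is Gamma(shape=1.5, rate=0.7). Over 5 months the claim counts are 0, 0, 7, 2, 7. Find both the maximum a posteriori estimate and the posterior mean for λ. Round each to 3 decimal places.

λ_MAP = 2.895, E[λ|data] = 3.070

Σ counts = 16. Posterior: Gamma(shape = 1.5+16 = 17.5, rate = 0.7+5 = 5.7).
Mode = (α−1)/β = 16.5/5.7 = 2.895.
Mean = α/β = 17.5/5.7 = 3.070.
Mean > mode: the posterior has a right tail.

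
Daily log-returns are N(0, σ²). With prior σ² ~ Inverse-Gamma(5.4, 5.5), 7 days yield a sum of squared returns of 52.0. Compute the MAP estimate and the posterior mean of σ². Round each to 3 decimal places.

Posterior: Inverse-Gamma(shape = 5.4+7/2 = 8.9, scale = 5.5+52.0/2 = 31.5).
Mode = β/(α+1) = 31.5/9.9 = 3.182.
Mean = β/(α−1) = 31.5/7.9 = 3.987.

MAP: 3.182. Posterior mean: 3.987.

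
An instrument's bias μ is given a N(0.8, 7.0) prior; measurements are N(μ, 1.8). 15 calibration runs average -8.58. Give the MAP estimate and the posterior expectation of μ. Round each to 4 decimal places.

MAP = -8.4219; posterior mean = -8.4219

Posterior for μ is Normal. Precision-weighted mean: (1/7.0·0.8 + 15/1.8·-8.58) / (1/7.0 + 15/1.8) = -8.4219.
A Normal posterior is symmetric, so mode = mean.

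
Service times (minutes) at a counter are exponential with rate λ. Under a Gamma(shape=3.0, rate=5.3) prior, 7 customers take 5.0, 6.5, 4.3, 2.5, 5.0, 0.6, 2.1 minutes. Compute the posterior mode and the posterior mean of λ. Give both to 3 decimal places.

MAP = 0.288; posterior mean = 0.319

Σ times = 26.0. Posterior: Gamma(shape = 3.0+7 = 10.0, rate = 5.3+26.0 = 31.3).
Mode = (α−1)/β = 9.0/31.3 = 0.288.
Mean = α/β = 10.0/31.3 = 0.319.
Right-skewed posterior ⇒ mode < mean.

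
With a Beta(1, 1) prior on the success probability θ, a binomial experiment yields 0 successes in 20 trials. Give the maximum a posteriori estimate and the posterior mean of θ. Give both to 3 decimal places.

Posterior: Beta(1+0, 1+20) = Beta(1, 21).
Since α = 1 ≤ 1 and β > 1, the Beta density is monotone decreasing on [0,1]; the mode is at 0.
Mean = 1/(1+21) = 0.045.
Right-skewed posterior ⇒ mode < mean.

MAP = 0.000, posterior mean = 0.045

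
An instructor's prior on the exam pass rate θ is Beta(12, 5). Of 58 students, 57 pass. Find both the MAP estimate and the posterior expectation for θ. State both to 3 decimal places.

MAP estimate = 0.932, posterior expectation = 0.920

Posterior: Beta(12+57, 5+1) = Beta(69, 6).
Mode = (69−1)/(69+6−2) = 68/73 = 0.932.
Mean = 69/(69+6) = 69/75 = 0.920.
The posterior is left-skewed, so the mode exceeds the mean.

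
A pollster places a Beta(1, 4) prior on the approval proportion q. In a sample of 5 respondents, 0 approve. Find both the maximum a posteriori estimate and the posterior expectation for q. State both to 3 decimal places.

Posterior: Beta(1+0, 4+5) = Beta(1, 9).
Since α = 1 ≤ 1 and β > 1, the Beta density is monotone decreasing on [0,1]; the mode is at 0.
Mean = 1/(1+9) = 0.100.
Right-skewed posterior ⇒ mode < mean.

MAP = 0.000, posterior mean = 0.100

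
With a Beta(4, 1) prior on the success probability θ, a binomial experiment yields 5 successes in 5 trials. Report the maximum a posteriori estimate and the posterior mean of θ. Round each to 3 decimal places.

Posterior: Beta(4+5, 1+0) = Beta(9, 1).
Since β = 1 ≤ 1 and α > 1, the Beta density is monotone increasing on [0,1]; the mode is at 1.
Mean = 9/(9+1) = 0.900.

maximum a posteriori estimate = 1.000, posterior mean = 0.900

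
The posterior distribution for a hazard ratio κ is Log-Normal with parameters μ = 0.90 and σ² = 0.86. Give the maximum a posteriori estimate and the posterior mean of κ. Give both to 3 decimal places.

MAP = 1.041, posterior mean = 3.781

Mode = exp(μ − σ²) = exp(0.04) = 1.041.
Mean = exp(μ + σ²/2) = exp(1.330) = 3.781.
The mean is pulled above the mode by the posterior's right skew.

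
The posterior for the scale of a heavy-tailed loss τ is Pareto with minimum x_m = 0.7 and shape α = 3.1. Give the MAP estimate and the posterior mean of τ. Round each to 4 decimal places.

The Pareto density is strictly decreasing on [x_m, ∞), so the mode is x_m = 0.7000.
Mean = α·x_m/(α−1) = 3.1·0.7/2.1 = 1.0333.
Right-skewed posterior ⇒ mode < mean.

MAP: 0.7000. Posterior mean: 1.0333.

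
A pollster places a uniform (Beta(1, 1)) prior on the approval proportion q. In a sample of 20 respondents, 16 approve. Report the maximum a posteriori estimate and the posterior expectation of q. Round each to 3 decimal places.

Posterior: Beta(1+16, 1+4) = Beta(17, 5).
Mode = (17−1)/(17+5−2) = 16/20 = 0.800.
Mean = 17/(17+5) = 17/22 = 0.773.

MAP = 0.800; posterior mean = 0.773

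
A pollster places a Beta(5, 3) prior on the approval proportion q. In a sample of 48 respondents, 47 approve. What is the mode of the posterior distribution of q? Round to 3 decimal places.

0.944

Posterior: Beta(5+47, 3+1) = Beta(52, 4).
Mode = (52−1)/(52+4−2) = 51/54 = 0.944.
Mean = 52/(52+4) = 52/56 = 0.929.
This is the posterior mode — the MAP estimate.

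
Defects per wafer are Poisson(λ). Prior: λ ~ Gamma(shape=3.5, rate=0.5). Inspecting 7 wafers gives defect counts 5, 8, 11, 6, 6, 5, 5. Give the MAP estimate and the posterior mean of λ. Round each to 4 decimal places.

MAP = 6.4667, posterior mean = 6.6000

Σ counts = 46. Posterior: Gamma(shape = 3.5+46 = 49.5, rate = 0.5+7 = 7.5).
Mode = (α−1)/β = 48.5/7.5 = 6.4667.
Mean = α/β = 49.5/7.5 = 6.6000.
Right-skewed posterior ⇒ mode < mean.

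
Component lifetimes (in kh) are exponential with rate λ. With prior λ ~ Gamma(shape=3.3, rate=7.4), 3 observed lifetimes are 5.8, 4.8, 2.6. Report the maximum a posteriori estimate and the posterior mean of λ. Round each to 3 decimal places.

MAP = 0.257, posterior mean = 0.306

Σ times = 13.2. Posterior: Gamma(shape = 3.3+3 = 6.3, rate = 7.4+13.2 = 20.6).
Mode = (α−1)/β = 5.3/20.6 = 0.257.
Mean = α/β = 6.3/20.6 = 0.306.
Right-skewed posterior ⇒ mode < mean.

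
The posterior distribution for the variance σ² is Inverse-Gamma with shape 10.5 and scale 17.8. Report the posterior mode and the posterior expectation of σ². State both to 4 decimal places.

Mode = β/(α+1) = 17.8/11.5 = 1.5478.
Mean = β/(α−1) = 17.8/9.5 = 1.8737.
Mean > mode: the posterior has a right tail.

σ²_MAP = 1.5478, E[σ²|data] = 1.8737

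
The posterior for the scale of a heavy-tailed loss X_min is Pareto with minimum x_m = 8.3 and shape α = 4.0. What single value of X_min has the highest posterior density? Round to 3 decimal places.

8.300

The Pareto density is strictly decreasing on [x_m, ∞), so the mode is x_m = 8.300.
Mean = α·x_m/(α−1) = 4.0·8.3/3.0 = 11.067.
This is the posterior mode — the MAP estimate.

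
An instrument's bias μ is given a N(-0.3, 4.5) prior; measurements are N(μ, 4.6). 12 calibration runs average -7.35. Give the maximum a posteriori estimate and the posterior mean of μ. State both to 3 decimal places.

Posterior for μ is Normal. Precision-weighted mean: (1/4.5·-0.3 + 12/4.6·-7.35) / (1/4.5 + 12/4.6) = -6.797.
A Normal posterior is symmetric, so mode = mean.

MAP = -6.797; posterior mean = -6.797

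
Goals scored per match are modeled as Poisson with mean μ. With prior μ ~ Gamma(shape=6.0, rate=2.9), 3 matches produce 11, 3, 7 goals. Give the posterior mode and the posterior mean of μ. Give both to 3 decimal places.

Σ counts = 21. Posterior: Gamma(shape = 6.0+21 = 27.0, rate = 2.9+3 = 5.9).
Mode = (α−1)/β = 26.0/5.9 = 4.407.
Mean = α/β = 27.0/5.9 = 4.576.

μ_MAP = 4.407, E[μ|data] = 4.576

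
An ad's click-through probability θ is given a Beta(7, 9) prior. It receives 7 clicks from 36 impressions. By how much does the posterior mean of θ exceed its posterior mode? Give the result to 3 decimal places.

0.009

Posterior: Beta(7+7, 9+29) = Beta(14, 38).
Mode = (14−1)/(14+38−2) = 13/50 = 0.260.
Mean = 14/(14+38) = 14/52 = 0.269.
Difference = 0.269 − 0.260 = 0.009.
The mean is pulled above the mode by the posterior's right skew.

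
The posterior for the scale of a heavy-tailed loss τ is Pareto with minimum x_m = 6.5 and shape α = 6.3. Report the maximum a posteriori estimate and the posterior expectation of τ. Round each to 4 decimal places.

MAP = 6.5000; posterior mean = 7.7264

The Pareto density is strictly decreasing on [x_m, ∞), so the mode is x_m = 6.5000.
Mean = α·x_m/(α−1) = 6.3·6.5/5.3 = 7.7264.
Mean > mode: the posterior has a right tail.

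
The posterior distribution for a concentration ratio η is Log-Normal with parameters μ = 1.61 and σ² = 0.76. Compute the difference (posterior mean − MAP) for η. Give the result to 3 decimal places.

4.976

Mode = exp(μ − σ²) = exp(0.85) = 2.340.
Mean = exp(μ + σ²/2) = exp(1.990) = 7.316.
Difference = 7.316 − 2.340 = 4.976.
Right-skewed posterior ⇒ mode < mean.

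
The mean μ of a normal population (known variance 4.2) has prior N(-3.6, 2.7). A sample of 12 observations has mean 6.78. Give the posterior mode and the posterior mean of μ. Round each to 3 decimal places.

Posterior for μ is Normal. Precision-weighted mean: (1/2.7·-3.6 + 12/4.2·6.78) / (1/2.7 + 12/4.2) = 5.589.
A Normal posterior is symmetric, so mode = mean.

MAP = 5.589, posterior mean = 5.589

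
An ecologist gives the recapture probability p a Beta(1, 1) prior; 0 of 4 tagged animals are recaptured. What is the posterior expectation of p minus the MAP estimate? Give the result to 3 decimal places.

Posterior: Beta(1+0, 1+4) = Beta(1, 5).
Since α = 1 ≤ 1 and β > 1, the Beta density is monotone decreasing on [0,1]; the mode is at 0.
Mean = 1/(1+5) = 0.167.
Difference = 0.167 − 0.000 = 0.167.

0.167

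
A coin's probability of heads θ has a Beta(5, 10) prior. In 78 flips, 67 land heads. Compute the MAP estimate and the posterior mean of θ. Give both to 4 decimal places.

MAP estimate = 0.7802, posterior mean = 0.7742

Posterior: Beta(5+67, 10+11) = Beta(72, 21).
Mode = (72−1)/(72+21−2) = 71/91 = 0.7802.
Mean = 72/(72+21) = 72/93 = 0.7742.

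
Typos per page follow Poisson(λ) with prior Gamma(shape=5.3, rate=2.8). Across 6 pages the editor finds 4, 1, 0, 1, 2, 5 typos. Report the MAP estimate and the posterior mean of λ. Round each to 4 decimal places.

Σ counts = 13. Posterior: Gamma(shape = 5.3+13 = 18.3, rate = 2.8+6 = 8.8).
Mode = (α−1)/β = 17.3/8.8 = 1.9659.
Mean = α/β = 18.3/8.8 = 2.0795.

MAP: 1.9659. Posterior mean: 2.0795.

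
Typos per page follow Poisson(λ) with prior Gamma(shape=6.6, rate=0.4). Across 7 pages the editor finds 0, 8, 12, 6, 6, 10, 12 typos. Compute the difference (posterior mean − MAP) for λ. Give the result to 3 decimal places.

0.135

Σ counts = 54. Posterior: Gamma(shape = 6.6+54 = 60.6, rate = 0.4+7 = 7.4).
Mode = (α−1)/β = 59.6/7.4 = 8.054.
Mean = α/β = 60.6/7.4 = 8.189.
Difference = 8.189 − 8.054 = 0.135.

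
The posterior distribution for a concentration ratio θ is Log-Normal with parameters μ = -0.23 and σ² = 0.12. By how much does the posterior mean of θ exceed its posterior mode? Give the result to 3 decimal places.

0.139

Mode = exp(μ − σ²) = exp(-0.35) = 0.705.
Mean = exp(μ + σ²/2) = exp(-0.170) = 0.844.
Difference = 0.844 − 0.705 = 0.139.
Mean > mode: the posterior has a right tail.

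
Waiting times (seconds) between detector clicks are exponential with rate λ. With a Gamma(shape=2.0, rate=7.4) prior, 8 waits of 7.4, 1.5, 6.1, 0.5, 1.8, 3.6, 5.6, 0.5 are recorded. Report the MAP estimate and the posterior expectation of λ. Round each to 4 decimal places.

MAP = 0.2616, posterior mean = 0.2907

Σ times = 27.0. Posterior: Gamma(shape = 2.0+8 = 10.0, rate = 7.4+27.0 = 34.4).
Mode = (α−1)/β = 9.0/34.4 = 0.2616.
Mean = α/β = 10.0/34.4 = 0.2907.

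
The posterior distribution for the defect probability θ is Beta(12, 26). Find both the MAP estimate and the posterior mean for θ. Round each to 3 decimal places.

Mode = (12−1)/(12+26−2) = 11/36 = 0.306.
Mean = 12/(12+26) = 12/38 = 0.316.

MAP = 0.306; posterior mean = 0.316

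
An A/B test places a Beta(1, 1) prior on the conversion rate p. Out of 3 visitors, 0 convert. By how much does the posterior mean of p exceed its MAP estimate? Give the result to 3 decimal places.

Posterior: Beta(1+0, 1+3) = Beta(1, 4).
Since α = 1 ≤ 1 and β > 1, the Beta density is monotone decreasing on [0,1]; the mode is at 0.
Mean = 1/(1+4) = 0.200.
Difference = 0.200 − 0.000 = 0.200.

0.200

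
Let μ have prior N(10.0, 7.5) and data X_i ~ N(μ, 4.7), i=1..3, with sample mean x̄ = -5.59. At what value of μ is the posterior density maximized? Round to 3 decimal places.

Posterior for μ is Normal. Precision-weighted mean: (1/7.5·10.0 + 3/4.7·-5.59) / (1/7.5 + 3/4.7) = -2.896.
A Normal posterior is symmetric, so mode = mean.
This is the posterior mode — the MAP estimate.

-2.896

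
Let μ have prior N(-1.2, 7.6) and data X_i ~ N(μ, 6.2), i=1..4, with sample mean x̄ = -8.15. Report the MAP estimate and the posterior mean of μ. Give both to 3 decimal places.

Posterior for μ is Normal. Precision-weighted mean: (1/7.6·-1.2 + 4/6.2·-8.15) / (1/7.6 + 4/6.2) = -6.973.
A Normal posterior is symmetric, so mode = mean.

μ_MAP = -6.973, E[μ|data] = -6.973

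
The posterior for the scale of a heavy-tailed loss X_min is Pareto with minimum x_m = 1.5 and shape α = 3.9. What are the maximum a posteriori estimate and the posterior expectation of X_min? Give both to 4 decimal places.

X_min_MAP = 1.5000, E[X_min|data] = 2.0172

The Pareto density is strictly decreasing on [x_m, ∞), so the mode is x_m = 1.5000.
Mean = α·x_m/(α−1) = 3.9·1.5/2.9 = 2.0172.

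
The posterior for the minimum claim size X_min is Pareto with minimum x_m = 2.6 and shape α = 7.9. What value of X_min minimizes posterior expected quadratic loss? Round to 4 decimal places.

The Pareto density is strictly decreasing on [x_m, ∞), so the mode is x_m = 2.6000.
Mean = α·x_m/(α−1) = 7.9·2.6/6.9 = 2.9768.
Quadratic loss ⇒ the optimal estimator is the posterior mean.

2.9768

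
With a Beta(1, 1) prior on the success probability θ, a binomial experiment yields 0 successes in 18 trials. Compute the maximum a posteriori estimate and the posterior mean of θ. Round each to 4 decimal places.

θ_MAP = 0.0000, E[θ|data] = 0.0500

Posterior: Beta(1+0, 1+18) = Beta(1, 19).
Since α = 1 ≤ 1 and β > 1, the Beta density is monotone decreasing on [0,1]; the mode is at 0.
Mean = 1/(1+19) = 0.0500.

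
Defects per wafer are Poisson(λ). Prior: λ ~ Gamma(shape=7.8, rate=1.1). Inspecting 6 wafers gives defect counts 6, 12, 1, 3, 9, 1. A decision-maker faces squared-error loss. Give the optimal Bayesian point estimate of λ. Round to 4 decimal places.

Σ counts = 32. Posterior: Gamma(shape = 7.8+32 = 39.8, rate = 1.1+6 = 7.1).
Mode = (α−1)/β = 38.8/7.1 = 5.4648.
Mean = α/β = 39.8/7.1 = 5.6056.
Squared-error loss ⇒ the optimal estimator is the posterior mean.

5.6056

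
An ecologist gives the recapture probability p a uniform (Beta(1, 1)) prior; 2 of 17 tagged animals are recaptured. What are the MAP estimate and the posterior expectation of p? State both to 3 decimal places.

Posterior: Beta(1+2, 1+15) = Beta(3, 16).
Mode = (3−1)/(3+16−2) = 2/17 = 0.118.
Mean = 3/(3+16) = 3/19 = 0.158.

MAP = 0.118; posterior mean = 0.158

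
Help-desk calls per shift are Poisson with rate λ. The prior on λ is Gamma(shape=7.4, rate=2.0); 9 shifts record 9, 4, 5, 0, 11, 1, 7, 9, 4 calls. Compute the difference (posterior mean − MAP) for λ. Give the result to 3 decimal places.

0.091

Σ counts = 50. Posterior: Gamma(shape = 7.4+50 = 57.4, rate = 2.0+9 = 11.0).
Mode = (α−1)/β = 56.4/11.0 = 5.127.
Mean = α/β = 57.4/11.0 = 5.218.
Difference = 5.218 − 5.127 = 0.091.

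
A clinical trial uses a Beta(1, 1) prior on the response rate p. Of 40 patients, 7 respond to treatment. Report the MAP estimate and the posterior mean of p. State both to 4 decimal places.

p_MAP = 0.1750, E[p|data] = 0.1905

Posterior: Beta(1+7, 1+33) = Beta(8, 34).
Mode = (8−1)/(8+34−2) = 7/40 = 0.1750.
With a flat prior the MAP equals the MLE, 7/40.
Mean = 8/(8+34) = 8/42 = 0.1905.
The posterior is right-skewed, so the mean exceeds the mode.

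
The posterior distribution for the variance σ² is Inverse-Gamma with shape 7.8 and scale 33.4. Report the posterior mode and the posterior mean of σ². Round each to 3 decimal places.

MAP = 3.795; posterior mean = 4.912

Mode = β/(α+1) = 33.4/8.8 = 3.795.
Mean = β/(α−1) = 33.4/6.8 = 4.912.
Right-skewed posterior ⇒ mode < mean.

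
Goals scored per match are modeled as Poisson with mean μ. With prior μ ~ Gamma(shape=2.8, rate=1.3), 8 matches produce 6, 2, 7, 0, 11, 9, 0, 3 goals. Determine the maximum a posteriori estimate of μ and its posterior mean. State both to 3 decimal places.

Σ counts = 38. Posterior: Gamma(shape = 2.8+38 = 40.8, rate = 1.3+8 = 9.3).
Mode = (α−1)/β = 39.8/9.3 = 4.280.
Mean = α/β = 40.8/9.3 = 4.387.
Right-skewed posterior ⇒ mode < mean.

MAP: 4.280. Posterior mean: 4.387.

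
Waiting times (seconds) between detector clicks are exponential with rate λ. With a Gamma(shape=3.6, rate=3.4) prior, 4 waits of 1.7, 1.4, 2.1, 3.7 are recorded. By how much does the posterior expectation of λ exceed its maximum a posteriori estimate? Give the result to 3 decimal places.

Σ times = 8.9. Posterior: Gamma(shape = 3.6+4 = 7.6, rate = 3.4+8.9 = 12.3).
Mode = (α−1)/β = 6.6/12.3 = 0.537.
Mean = α/β = 7.6/12.3 = 0.618.
Difference = 0.618 − 0.537 = 0.081.

0.081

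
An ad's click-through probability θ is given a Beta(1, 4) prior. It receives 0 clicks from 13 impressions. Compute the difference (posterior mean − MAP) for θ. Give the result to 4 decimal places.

0.0556

Posterior: Beta(1+0, 4+13) = Beta(1, 17).
Since α = 1 ≤ 1 and β > 1, the Beta density is monotone decreasing on [0,1]; the mode is at 0.
Mean = 1/(1+17) = 0.0556.
Difference = 0.0556 − 0.0000 = 0.0556.
The posterior is right-skewed, so the mean exceeds the mode.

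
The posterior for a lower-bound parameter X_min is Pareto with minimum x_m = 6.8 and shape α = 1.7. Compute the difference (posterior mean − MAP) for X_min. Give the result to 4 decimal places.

9.7143

The Pareto density is strictly decreasing on [x_m, ∞), so the mode is x_m = 6.8000.
Mean = α·x_m/(α−1) = 1.7·6.8/0.7 = 16.5143.
Difference = 16.5143 − 6.8000 = 9.7143.
Mean > mode: the posterior has a right tail.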